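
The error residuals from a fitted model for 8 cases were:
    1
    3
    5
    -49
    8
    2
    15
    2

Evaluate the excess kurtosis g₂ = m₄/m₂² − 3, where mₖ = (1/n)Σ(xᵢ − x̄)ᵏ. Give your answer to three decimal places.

2.575

x̄ = -1.6250
Σ(xᵢ − x̄)² = 2711.8750 ⇒ m₂ = 338.98438
Σ(xᵢ − x̄)⁴ = 5125040.1191 ⇒ m₄ = 640630.01489
m₂² = 114910.40649
g₂ = m₄/m₂² − 3 = 5.57504 − 3 ≈ 2.575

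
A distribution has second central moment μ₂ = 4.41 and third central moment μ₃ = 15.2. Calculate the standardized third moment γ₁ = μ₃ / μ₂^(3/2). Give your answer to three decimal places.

1.641

σ = √μ₂ = √4.41 = 2.10000
σ³ = μ₂^(3/2) = 9.26100
γ₁ = μ₃/σ³ = 15.2 / 9.26100 ≈ 1.641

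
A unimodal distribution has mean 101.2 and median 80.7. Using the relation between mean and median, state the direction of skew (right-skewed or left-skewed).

mean − median = 101.2 − 80.7 = 20.5
mean > median ⇒ the longer tail is on the right ⇒ right-skewed (positively skewed).

right-skewed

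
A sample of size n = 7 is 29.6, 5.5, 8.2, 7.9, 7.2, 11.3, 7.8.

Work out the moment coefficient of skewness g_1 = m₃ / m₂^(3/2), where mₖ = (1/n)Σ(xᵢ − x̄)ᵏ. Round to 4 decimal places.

x̄ = (29.6 + 5.5 + 8.2 + 7.9 + 7.2 + 11.3 + 7.8) / 7 = 11.0714
deviations (xᵢ − x̄): 18.5286, -5.5714, -2.8714, -3.1714, -3.8714, 0.2286, -3.2714
Σ(xᵢ − x̄)² = 418.3943 ⇒ m₂ = 418.3943/7 = 59.77061
Σ(xᵢ − x̄)³ = 6039.4665 ⇒ m₃ = 6039.4665/7 = 862.78093
m₂^(3/2) = 59.77061^(1.5) = 462.09531
g_1 = m₃ / m₂^(3/2) = 862.78093 / 462.09531 ≈ 1.8671

1.8671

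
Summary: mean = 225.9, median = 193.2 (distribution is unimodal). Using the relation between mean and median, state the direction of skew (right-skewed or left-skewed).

right-skewed

mean − median = 225.9 − 193.2 = 32.7
mean > median ⇒ the longer tail is on the right ⇒ right-skewed (positively skewed).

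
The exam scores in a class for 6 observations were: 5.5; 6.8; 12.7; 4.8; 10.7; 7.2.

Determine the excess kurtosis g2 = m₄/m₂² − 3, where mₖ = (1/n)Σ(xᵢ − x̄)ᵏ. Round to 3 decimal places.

x̄ = 7.9500
Σ(xᵢ − x̄)² = 47.9350 ⇒ m₂ = 7.98917
Σ(xᵢ − x̄)⁴ = 702.8092 ⇒ m₄ = 117.13487
m₂² = 63.82678
g2 = m₄/m₂² − 3 = 1.83520 − 3 ≈ -1.165

-1.165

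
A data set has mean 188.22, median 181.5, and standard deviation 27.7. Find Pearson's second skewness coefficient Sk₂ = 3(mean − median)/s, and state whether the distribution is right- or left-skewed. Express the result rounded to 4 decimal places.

0.7278, right-skewed

Sk₂ = 3(188.22 − 181.5) / 27.7 = 3 × 6.7200 / 27.7
    = 20.1600 / 27.7 ≈ 0.7278
Sk₂ > 0 ⇒ mean > median ⇒ right-skewed (positive skew).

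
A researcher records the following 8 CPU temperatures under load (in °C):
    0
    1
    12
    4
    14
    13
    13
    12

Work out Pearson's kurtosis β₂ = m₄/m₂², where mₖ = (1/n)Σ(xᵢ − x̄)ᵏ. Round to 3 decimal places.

1.506

x̄ = 8.6250
Σ(xᵢ − x̄)² = 243.8750 ⇒ m₂ = 30.48438
Σ(xᵢ − x̄)⁴ = 11198.7441 ⇒ m₄ = 1399.84302
m₂² = 929.29712
β₂ = m₄/m₂² = 1399.84302 / 929.29712 ≈ 1.506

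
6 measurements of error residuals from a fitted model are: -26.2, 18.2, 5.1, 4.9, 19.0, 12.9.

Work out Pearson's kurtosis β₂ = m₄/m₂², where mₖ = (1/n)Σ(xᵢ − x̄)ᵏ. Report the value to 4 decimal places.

3.3148

x̄ = 5.6500
Σ(xᵢ − x̄)² = 1403.5750 ⇒ m₂ = 233.92917
Σ(xᵢ − x̄)⁴ = 1088386.5298 ⇒ m₄ = 181397.75497
m₂² = 54722.85502
β₂ = m₄/m₂² = 181397.75497 / 54722.85502 ≈ 3.3148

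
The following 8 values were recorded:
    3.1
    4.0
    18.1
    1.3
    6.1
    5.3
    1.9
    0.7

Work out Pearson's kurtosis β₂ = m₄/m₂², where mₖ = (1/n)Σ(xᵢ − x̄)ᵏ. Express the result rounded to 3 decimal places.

4.920

x̄ = 5.0625
Σ(xᵢ − x̄)² = 219.2788 ⇒ m₂ = 27.40984
Σ(xᵢ − x̄)⁴ = 29571.8747 ⇒ m₄ = 3696.48433
m₂² = 751.29953
β₂ = m₄/m₂² = 3696.48433 / 751.29953 ≈ 4.920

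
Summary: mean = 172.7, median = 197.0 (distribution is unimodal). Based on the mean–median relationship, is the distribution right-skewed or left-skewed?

left-skewed

mean − median = 172.7 − 197.0 = -24.3
mean < median ⇒ the longer tail is on the left ⇒ left-skewed (negatively skewed).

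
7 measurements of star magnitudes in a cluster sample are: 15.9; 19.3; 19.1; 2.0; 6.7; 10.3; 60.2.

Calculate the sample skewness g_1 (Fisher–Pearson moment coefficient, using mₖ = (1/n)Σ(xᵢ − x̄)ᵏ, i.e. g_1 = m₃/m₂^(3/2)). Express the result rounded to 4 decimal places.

1.5649

x̄ = (15.9 + 19.3 + 19.1 + 2.0 + 6.7 + 10.3 + 60.2) / 7 = 19.0714
deviations (xᵢ − x̄): -3.1714, 0.2286, 0.0286, -17.0714, -12.3714, -8.7714, 41.1286
Σ(xᵢ − x̄)² = 2223.0943 ⇒ m₂ = 2223.0943/7 = 317.58490
Σ(xᵢ − x̄)³ = 61996.0151 ⇒ m₃ = 61996.0151/7 = 8856.57359
m₂^(3/2) = 317.58490^(1.5) = 5659.65246
g_1 = m₃ / m₂^(3/2) = 8856.57359 / 5659.65246 ≈ 1.5649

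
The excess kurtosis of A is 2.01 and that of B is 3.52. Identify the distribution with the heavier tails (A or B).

B

Higher excess kurtosis ⇒ heavier tails relative to the normal distribution.
2.01 vs 3.52: the larger is 3.52, so B has heavier tails.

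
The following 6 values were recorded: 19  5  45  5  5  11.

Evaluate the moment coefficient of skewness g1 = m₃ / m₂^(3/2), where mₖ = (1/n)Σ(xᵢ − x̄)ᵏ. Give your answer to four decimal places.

x̄ = (19 + 5 + 45 + 5 + 5 + 11) / 6 = 15.0000
deviations (xᵢ − x̄): 4.0000, -10.0000, 30.0000, -10.0000, -10.0000, -4.0000
Σ(xᵢ − x̄)² = 1232.0000 ⇒ m₂ = 1232.0000/6 = 205.33333
Σ(xᵢ − x̄)³ = 24000.0000 ⇒ m₃ = 24000.0000/6 = 4000.00000
m₂^(3/2) = 205.33333^(1.5) = 2942.31514
g1 = m₃ / m₂^(3/2) = 4000.00000 / 2942.31514 ≈ 1.3595

1.3595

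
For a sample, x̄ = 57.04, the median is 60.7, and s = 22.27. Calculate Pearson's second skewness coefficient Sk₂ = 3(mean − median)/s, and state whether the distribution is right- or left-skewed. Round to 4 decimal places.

-0.4930, left-skewed

Sk₂ = 3(57.04 − 60.7) / 22.27 = 3 × -3.6600 / 22.27
    = -10.9800 / 22.27 ≈ -0.4930
Sk₂ < 0 ⇒ mean < median ⇒ left-skewed (negative skew).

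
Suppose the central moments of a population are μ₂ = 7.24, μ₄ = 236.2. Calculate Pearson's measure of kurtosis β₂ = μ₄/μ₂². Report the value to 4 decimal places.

4.5061

μ₂² = 7.24² = 52.41760
μ₄/μ₂² = 236.2 / 52.41760 = 4.50612
β₂ ≈ 4.5061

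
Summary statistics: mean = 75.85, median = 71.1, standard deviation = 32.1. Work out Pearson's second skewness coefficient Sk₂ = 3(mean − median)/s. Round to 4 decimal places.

0.4439

Sk₂ = 3(75.85 − 71.1) / 32.1 = 3 × 4.7500 / 32.1
    = 14.2500 / 32.1 ≈ 0.4439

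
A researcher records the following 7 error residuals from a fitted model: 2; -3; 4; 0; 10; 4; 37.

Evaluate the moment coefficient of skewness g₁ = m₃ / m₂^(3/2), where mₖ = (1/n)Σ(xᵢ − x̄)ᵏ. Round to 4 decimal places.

x̄ = (2 - 3 + 4 + 0 + 10 + 4 + 37) / 7 = 7.7143
deviations (xᵢ − x̄): -5.7143, -10.7143, -3.7143, -7.7143, 2.2857, -3.7143, 29.2857
Σ(xᵢ − x̄)² = 1097.4286 ⇒ m₂ = 1097.4286/7 = 156.77551
Σ(xᵢ − x̄)³ = 23150.8163 ⇒ m₃ = 23150.8163/7 = 3307.25948
m₂^(3/2) = 156.77551^(1.5) = 1962.98660
g₁ = m₃ / m₂^(3/2) = 3307.25948 / 1962.98660 ≈ 1.6848

1.6848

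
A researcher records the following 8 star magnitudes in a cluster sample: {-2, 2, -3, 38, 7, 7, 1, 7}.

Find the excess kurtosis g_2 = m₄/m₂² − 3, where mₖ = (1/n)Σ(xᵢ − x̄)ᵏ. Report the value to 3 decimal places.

2.132

x̄ = 7.1250
Σ(xᵢ − x̄)² = 1202.8750 ⇒ m₂ = 150.35938
Σ(xᵢ − x̄)⁴ = 928255.2754 ⇒ m₄ = 116031.90942
m₂² = 22607.94165
g_2 = m₄/m₂² − 3 = 5.13235 − 3 ≈ 2.132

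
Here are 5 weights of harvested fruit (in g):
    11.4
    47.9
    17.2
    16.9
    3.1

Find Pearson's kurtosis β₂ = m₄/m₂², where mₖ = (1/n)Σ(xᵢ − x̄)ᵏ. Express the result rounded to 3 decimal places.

2.790

x̄ = 19.3000
Σ(xᵢ − x̄)² = 1152.9800 ⇒ m₂ = 230.59600
Σ(xᵢ − x̄)⁴ = 741880.9490 ⇒ m₄ = 148376.18980
m₂² = 53174.51522
β₂ = m₄/m₂² = 148376.18980 / 53174.51522 ≈ 2.790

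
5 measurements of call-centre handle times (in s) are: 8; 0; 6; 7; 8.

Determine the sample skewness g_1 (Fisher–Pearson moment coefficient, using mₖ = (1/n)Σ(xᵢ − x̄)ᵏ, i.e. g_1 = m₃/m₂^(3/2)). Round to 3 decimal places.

x̄ = (8 + 0 + 6 + 7 + 8) / 5 = 5.8000
deviations (xᵢ − x̄): 2.2000, -5.8000, 0.2000, 1.2000, 2.2000
Σ(xᵢ − x̄)² = 44.8000 ⇒ m₂ = 44.8000/5 = 8.96000
Σ(xᵢ − x̄)³ = -172.0800 ⇒ m₃ = -172.0800/5 = -34.41600
m₂^(3/2) = 8.96000^(1.5) = 26.82020
g_1 = m₃ / m₂^(3/2) = -34.41600 / 26.82020 ≈ -1.283

-1.283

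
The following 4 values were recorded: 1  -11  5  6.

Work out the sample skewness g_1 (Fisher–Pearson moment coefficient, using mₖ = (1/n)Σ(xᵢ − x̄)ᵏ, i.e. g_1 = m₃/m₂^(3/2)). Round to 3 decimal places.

-0.912

x̄ = (1 - 11 + 5 + 6) / 4 = 0.2500
deviations (xᵢ − x̄): 0.7500, -11.2500, 4.7500, 5.7500
Σ(xᵢ − x̄)² = 182.7500 ⇒ m₂ = 182.7500/4 = 45.68750
Σ(xᵢ − x̄)³ = -1126.1250 ⇒ m₃ = -1126.1250/4 = -281.53125
m₂^(3/2) = 45.68750^(1.5) = 308.81337
g_1 = m₃ / m₂^(3/2) = -281.53125 / 308.81337 ≈ -0.912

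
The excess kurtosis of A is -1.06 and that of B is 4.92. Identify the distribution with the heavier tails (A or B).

Higher excess kurtosis ⇒ heavier tails relative to the normal distribution.
-1.06 vs 4.92: the larger is 4.92, so B has heavier tails. (B is leptokurtic — heavier-than-normal tails; the other is platykurtic.)

B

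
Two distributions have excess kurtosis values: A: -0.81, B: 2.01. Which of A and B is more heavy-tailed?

Higher excess kurtosis ⇒ heavier tails relative to the normal distribution.
-0.81 vs 2.01: the larger is 2.01, so B has heavier tails. (B is leptokurtic — heavier-than-normal tails; the other is platykurtic.)

B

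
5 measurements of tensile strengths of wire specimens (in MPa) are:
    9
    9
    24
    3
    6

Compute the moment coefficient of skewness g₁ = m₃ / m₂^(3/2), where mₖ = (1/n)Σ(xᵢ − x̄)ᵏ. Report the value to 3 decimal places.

x̄ = (9 + 9 + 24 + 3 + 6) / 5 = 10.2000
deviations (xᵢ − x̄): -1.2000, -1.2000, 13.8000, -7.2000, -4.2000
Σ(xᵢ − x̄)² = 262.8000 ⇒ m₂ = 262.8000/5 = 52.56000
Σ(xᵢ − x̄)³ = 2177.2800 ⇒ m₃ = 2177.2800/5 = 435.45600
m₂^(3/2) = 52.56000^(1.5) = 381.05094
g₁ = m₃ / m₂^(3/2) = 435.45600 / 381.05094 ≈ 1.143

1.143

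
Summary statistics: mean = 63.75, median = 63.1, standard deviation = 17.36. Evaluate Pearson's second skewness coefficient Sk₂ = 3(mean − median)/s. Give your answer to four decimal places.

0.1123

Sk₂ = 3(63.75 − 63.1) / 17.36 = 3 × 0.6500 / 17.36
    = 1.9500 / 17.36 ≈ 0.1123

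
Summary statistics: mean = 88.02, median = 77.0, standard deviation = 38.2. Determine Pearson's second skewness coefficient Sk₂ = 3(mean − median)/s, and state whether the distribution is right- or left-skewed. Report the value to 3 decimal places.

Sk₂ = 3(88.02 − 77.0) / 38.2 = 3 × 11.0200 / 38.2
    = 33.0600 / 38.2 ≈ 0.865
Sk₂ > 0 ⇒ mean > median ⇒ right-skewed (positive skew).

0.865, right-skewed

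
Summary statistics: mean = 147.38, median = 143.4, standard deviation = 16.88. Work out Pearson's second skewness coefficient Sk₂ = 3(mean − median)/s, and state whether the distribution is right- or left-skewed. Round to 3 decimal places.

0.707, right-skewed

Sk₂ = 3(147.38 − 143.4) / 16.88 = 3 × 3.9800 / 16.88
    = 11.9400 / 16.88 ≈ 0.707
Sk₂ > 0 ⇒ mean > median ⇒ right-skewed (positive skew).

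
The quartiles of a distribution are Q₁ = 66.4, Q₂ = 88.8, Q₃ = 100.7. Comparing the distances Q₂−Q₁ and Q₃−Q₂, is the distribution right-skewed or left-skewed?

left-skewed

Q₂ − Q₁ = 22.4;  Q₃ − Q₂ = 11.9
Q₂ − Q₁ > Q₃ − Q₂ ⇒ the lower half is more spread out ⇒ left-skewed.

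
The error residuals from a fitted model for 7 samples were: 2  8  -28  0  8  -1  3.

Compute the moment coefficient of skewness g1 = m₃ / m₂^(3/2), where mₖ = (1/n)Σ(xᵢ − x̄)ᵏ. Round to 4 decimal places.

x̄ = (2 + 8 - 28 + 0 + 8 - 1 + 3) / 7 = -1.1429
deviations (xᵢ − x̄): 3.1429, 9.1429, -26.8571, 1.1429, 9.1429, 0.1429, 4.1429
Σ(xᵢ − x̄)² = 916.8571 ⇒ m₂ = 916.8571/7 = 130.97959
Σ(xᵢ − x̄)³ = -17740.0408 ⇒ m₃ = -17740.0408/7 = -2534.29155
m₂^(3/2) = 130.97959^(1.5) = 1499.01317
g1 = m₃ / m₂^(3/2) = -2534.29155 / 1499.01317 ≈ -1.6906

-1.6906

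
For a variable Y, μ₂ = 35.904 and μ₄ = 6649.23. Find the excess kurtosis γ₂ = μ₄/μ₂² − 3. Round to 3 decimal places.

μ₂² = 35.904² = 1289.09722
μ₄/μ₂² = 6649.23 / 1289.09722 = 5.15805
γ₂ = 5.15805 − 3 ≈ 2.158

2.158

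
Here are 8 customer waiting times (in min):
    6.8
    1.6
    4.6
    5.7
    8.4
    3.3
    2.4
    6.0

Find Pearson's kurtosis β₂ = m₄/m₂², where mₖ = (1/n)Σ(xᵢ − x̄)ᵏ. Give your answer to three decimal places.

x̄ = 4.8500
Σ(xᵢ − x̄)² = 37.4800 ⇒ m₂ = 4.68500
Σ(xᵢ − x̄)⁴ = 328.9254 ⇒ m₄ = 41.11567
m₂² = 21.94923
β₂ = m₄/m₂² = 41.11567 / 21.94923 ≈ 1.873

1.873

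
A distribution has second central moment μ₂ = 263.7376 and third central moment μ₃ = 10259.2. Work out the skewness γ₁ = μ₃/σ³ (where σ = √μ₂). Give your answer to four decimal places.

2.3953

σ = √μ₂ = √263.7376 = 16.24000
σ³ = μ₂^(3/2) = 4283.09862
γ₁ = μ₃/σ³ = 10259.2 / 4283.09862 ≈ 2.3953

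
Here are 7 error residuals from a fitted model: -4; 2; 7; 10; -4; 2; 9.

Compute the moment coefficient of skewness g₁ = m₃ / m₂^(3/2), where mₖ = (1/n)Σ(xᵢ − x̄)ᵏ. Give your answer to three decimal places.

-0.140

x̄ = (-4 + 2 + 7 + 10 - 4 + 2 + 9) / 7 = 3.1429
deviations (xᵢ − x̄): -7.1429, -1.1429, 3.8571, 6.8571, -7.1429, -1.1429, 5.8571
Σ(xᵢ − x̄)² = 200.8571 ⇒ m₂ = 200.8571/7 = 28.69388
Σ(xᵢ − x̄)³ = -151.1020 ⇒ m₃ = -151.1020/7 = -21.58601
m₂^(3/2) = 28.69388^(1.5) = 153.70354
g₁ = m₃ / m₂^(3/2) = -21.58601 / 153.70354 ≈ -0.140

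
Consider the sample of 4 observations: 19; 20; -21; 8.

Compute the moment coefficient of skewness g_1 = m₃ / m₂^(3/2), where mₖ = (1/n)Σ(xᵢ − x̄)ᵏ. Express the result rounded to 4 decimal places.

-0.9016

x̄ = (19 + 20 - 21 + 8) / 4 = 6.5000
deviations (xᵢ − x̄): 12.5000, 13.5000, -27.5000, 1.5000
Σ(xᵢ − x̄)² = 1097.0000 ⇒ m₂ = 1097.0000/4 = 274.25000
Σ(xᵢ − x̄)³ = -16380.0000 ⇒ m₃ = -16380.0000/4 = -4095.00000
m₂^(3/2) = 274.25000^(1.5) = 4541.71580
g_1 = m₃ / m₂^(3/2) = -4095.00000 / 4541.71580 ≈ -0.9016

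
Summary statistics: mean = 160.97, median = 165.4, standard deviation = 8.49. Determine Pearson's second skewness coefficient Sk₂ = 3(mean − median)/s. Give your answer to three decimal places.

Sk₂ = 3(160.97 − 165.4) / 8.49 = 3 × -4.4300 / 8.49
    = -13.2900 / 8.49 ≈ -1.565

-1.565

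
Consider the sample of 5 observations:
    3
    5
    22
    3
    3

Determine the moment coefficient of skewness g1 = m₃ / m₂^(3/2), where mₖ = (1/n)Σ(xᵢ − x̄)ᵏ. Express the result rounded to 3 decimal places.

1.461

x̄ = (3 + 5 + 22 + 3 + 3) / 5 = 7.2000
deviations (xᵢ − x̄): -4.2000, -2.2000, 14.8000, -4.2000, -4.2000
Σ(xᵢ − x̄)² = 276.8000 ⇒ m₂ = 276.8000/5 = 55.36000
Σ(xᵢ − x̄)³ = 3008.8800 ⇒ m₃ = 3008.8800/5 = 601.77600
m₂^(3/2) = 55.36000^(1.5) = 411.90221
g1 = m₃ / m₂^(3/2) = 601.77600 / 411.90221 ≈ 1.461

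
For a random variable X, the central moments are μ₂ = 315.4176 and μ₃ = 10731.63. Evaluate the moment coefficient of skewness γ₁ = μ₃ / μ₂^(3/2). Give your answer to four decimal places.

σ = √μ₂ = √315.4176 = 17.76000
σ³ = μ₂^(3/2) = 5601.81658
γ₁ = μ₃/σ³ = 10731.63 / 5601.81658 ≈ 1.9157

1.9157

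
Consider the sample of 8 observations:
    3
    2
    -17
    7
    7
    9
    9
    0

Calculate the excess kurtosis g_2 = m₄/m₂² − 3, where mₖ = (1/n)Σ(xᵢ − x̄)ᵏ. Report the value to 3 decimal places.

x̄ = 2.5000
Σ(xᵢ − x̄)² = 512.0000 ⇒ m₂ = 64.00000
Σ(xᵢ − x̄)⁴ = 149019.5000 ⇒ m₄ = 18627.43750
m₂² = 4096.00000
g_2 = m₄/m₂² − 3 = 4.54771 − 3 ≈ 1.548

1.548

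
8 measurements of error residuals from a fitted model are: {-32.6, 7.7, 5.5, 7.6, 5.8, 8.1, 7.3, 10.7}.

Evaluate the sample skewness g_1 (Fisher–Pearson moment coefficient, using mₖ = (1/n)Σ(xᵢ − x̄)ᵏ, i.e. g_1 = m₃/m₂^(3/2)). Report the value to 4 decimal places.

x̄ = (-32.6 + 7.7 + 5.5 + 7.6 + 5.8 + 8.1 + 7.3 + 10.7) / 8 = 2.5125
deviations (xᵢ − x̄): -35.1125, 5.1875, 2.9875, 5.0875, 3.2875, 5.5875, 4.7875, 8.1875
Σ(xᵢ − x̄)² = 1426.5888 ⇒ m₂ = 1426.5888/8 = 178.32359
Σ(xᵢ − x̄)³ = -42123.2761 ⇒ m₃ = -42123.2761/8 = -5265.40951
m₂^(3/2) = 178.32359^(1.5) = 2381.29506
g_1 = m₃ / m₂^(3/2) = -5265.40951 / 2381.29506 ≈ -2.2112

-2.2112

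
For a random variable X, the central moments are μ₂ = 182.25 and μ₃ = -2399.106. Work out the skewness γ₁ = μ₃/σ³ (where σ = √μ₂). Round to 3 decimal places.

-0.975

σ = √μ₂ = √182.25 = 13.50000
σ³ = μ₂^(3/2) = 2460.37500
γ₁ = μ₃/σ³ = -2399.106 / 2460.37500 ≈ -0.975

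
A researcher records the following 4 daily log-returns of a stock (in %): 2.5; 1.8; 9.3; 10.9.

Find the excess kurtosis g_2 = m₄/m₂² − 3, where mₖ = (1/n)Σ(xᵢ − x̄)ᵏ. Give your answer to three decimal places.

-1.908

x̄ = 6.1250
Σ(xᵢ − x̄)² = 64.7275 ⇒ m₂ = 16.18188
Σ(xᵢ − x̄)⁴ = 1144.0639 ⇒ m₄ = 286.01598
m₂² = 261.85308
g_2 = m₄/m₂² − 3 = 1.09228 − 3 ≈ -1.908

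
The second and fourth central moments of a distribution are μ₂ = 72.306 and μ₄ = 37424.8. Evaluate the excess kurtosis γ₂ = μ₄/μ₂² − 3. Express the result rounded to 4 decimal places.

μ₂² = 72.306² = 5228.15764
μ₄/μ₂² = 37424.8 / 5228.15764 = 7.15832
γ₂ = 7.15832 − 3 ≈ 4.1583

4.1583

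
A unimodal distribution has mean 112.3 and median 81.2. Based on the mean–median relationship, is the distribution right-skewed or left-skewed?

right-skewed

mean − median = 112.3 − 81.2 = 31.1
mean > median ⇒ the longer tail is on the right ⇒ right-skewed (positively skewed).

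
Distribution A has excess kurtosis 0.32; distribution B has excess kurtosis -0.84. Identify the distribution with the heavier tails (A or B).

Higher excess kurtosis ⇒ heavier tails relative to the normal distribution.
0.32 vs -0.84: the larger is 0.32, so A has heavier tails. (A is leptokurtic — heavier-than-normal tails; the other is platykurtic.)

A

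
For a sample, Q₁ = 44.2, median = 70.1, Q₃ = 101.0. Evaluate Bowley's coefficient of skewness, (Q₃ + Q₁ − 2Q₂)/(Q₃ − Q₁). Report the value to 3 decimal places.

0.088

numerator: Q₃ + Q₁ − 2Q₂ = 101.0 + 44.2 − 2×70.1 = 5.0000
denominator: Q₃ − Q₁ = 101.0 − 44.2 = 56.8000
Bowley skewness = 5.0000 / 56.8000 ≈ 0.088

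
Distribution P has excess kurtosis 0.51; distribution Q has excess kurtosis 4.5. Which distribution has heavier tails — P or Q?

Q

Higher excess kurtosis ⇒ heavier tails relative to the normal distribution.
0.51 vs 4.5: the larger is 4.5, so Q has heavier tails.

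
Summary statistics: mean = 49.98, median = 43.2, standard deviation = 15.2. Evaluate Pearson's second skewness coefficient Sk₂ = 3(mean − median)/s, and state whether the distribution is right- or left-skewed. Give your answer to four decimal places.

Sk₂ = 3(49.98 − 43.2) / 15.2 = 3 × 6.7800 / 15.2
    = 20.3400 / 15.2 ≈ 1.3382
Sk₂ > 0 ⇒ mean > median ⇒ right-skewed (positive skew).

1.3382, right-skewed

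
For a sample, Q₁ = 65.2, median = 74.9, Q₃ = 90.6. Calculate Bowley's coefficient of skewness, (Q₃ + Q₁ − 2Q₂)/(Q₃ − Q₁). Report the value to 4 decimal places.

numerator: Q₃ + Q₁ − 2Q₂ = 90.6 + 65.2 − 2×74.9 = 6.0000
denominator: Q₃ − Q₁ = 90.6 − 65.2 = 25.4000
Bowley skewness = 6.0000 / 25.4000 ≈ 0.2362

0.2362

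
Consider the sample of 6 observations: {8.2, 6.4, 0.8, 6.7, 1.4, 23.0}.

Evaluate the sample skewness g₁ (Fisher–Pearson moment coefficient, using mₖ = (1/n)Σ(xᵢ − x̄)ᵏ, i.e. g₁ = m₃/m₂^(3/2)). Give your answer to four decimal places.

x̄ = (8.2 + 6.4 + 0.8 + 6.7 + 1.4 + 23.0) / 6 = 7.7500
deviations (xᵢ − x̄): 0.4500, -1.3500, -6.9500, -1.0500, -6.3500, 15.2500
Σ(xᵢ − x̄)² = 324.3150 ⇒ m₂ = 324.3150/6 = 54.05250
Σ(xᵢ − x̄)³ = 2951.3010 ⇒ m₃ = 2951.3010/6 = 491.88350
m₂^(3/2) = 54.05250^(1.5) = 397.39617
g₁ = m₃ / m₂^(3/2) = 491.88350 / 397.39617 ≈ 1.2378

1.2378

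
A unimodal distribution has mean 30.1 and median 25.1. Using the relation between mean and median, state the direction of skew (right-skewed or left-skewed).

right-skewed

mean − median = 30.1 − 25.1 = 5.0
mean > median ⇒ the longer tail is on the right ⇒ right-skewed (positively skewed).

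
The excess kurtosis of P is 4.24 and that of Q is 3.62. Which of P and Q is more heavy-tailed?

Higher excess kurtosis ⇒ heavier tails relative to the normal distribution.
4.24 vs 3.62: the larger is 4.24, so P has heavier tails.

P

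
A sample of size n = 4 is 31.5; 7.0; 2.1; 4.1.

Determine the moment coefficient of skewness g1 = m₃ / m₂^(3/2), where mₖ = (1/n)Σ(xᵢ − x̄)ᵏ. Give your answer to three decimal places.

1.081

x̄ = (31.5 + 7.0 + 2.1 + 4.1) / 4 = 11.1750
deviations (xᵢ − x̄): 20.3250, -4.1750, -9.0750, -7.0750
Σ(xᵢ − x̄)² = 562.9475 ⇒ m₂ = 562.9475/4 = 140.73688
Σ(xᵢ − x̄)³ = 7222.0781 ⇒ m₃ = 7222.0781/4 = 1805.51953
m₂^(3/2) = 140.73688^(1.5) = 1669.59777
g1 = m₃ / m₂^(3/2) = 1805.51953 / 1669.59777 ≈ 1.081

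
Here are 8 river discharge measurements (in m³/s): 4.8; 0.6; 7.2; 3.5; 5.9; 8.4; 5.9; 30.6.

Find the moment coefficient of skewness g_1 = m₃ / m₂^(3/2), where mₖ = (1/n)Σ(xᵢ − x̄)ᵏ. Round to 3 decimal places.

x̄ = (4.8 + 0.6 + 7.2 + 3.5 + 5.9 + 8.4 + 5.9 + 30.6) / 8 = 8.3625
deviations (xᵢ − x̄): -3.5625, -7.7625, -1.1625, -4.8625, -2.4625, 0.0375, -2.4625, 22.2375
Σ(xᵢ − x̄)² = 604.5788 ⇒ m₂ = 604.5788/8 = 75.57234
Σ(xᵢ − x̄)³ = 10337.2285 ⇒ m₃ = 10337.2285/8 = 1292.15357
m₂^(3/2) = 75.57234^(1.5) = 656.96818
g_1 = m₃ / m₂^(3/2) = 1292.15357 / 656.96818 ≈ 1.967

1.967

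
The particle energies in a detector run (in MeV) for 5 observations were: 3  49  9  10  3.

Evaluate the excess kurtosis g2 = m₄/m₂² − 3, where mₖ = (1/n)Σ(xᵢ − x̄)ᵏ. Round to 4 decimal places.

x̄ = 14.8000
Σ(xᵢ − x̄)² = 1504.8000 ⇒ m₂ = 300.96000
Σ(xᵢ − x̄)⁴ = 1408495.7760 ⇒ m₄ = 281699.15520
m₂² = 90576.92160
g2 = m₄/m₂² − 3 = 3.11005 − 3 ≈ 0.1101

0.1101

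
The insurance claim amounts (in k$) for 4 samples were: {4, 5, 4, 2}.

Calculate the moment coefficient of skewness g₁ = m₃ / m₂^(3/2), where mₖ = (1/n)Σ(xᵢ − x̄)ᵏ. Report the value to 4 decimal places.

x̄ = (4 + 5 + 4 + 2) / 4 = 3.7500
deviations (xᵢ − x̄): 0.2500, 1.2500, 0.2500, -1.7500
Σ(xᵢ − x̄)² = 4.7500 ⇒ m₂ = 4.7500/4 = 1.18750
Σ(xᵢ − x̄)³ = -3.3750 ⇒ m₃ = -3.3750/4 = -0.84375
m₂^(3/2) = 1.18750^(1.5) = 1.29405
g₁ = m₃ / m₂^(3/2) = -0.84375 / 1.29405 ≈ -0.6520

-0.6520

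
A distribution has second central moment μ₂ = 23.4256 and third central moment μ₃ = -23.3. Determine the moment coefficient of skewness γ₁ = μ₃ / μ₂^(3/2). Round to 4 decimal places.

σ = √μ₂ = √23.4256 = 4.84000
σ³ = μ₂^(3/2) = 113.37990
γ₁ = μ₃/σ³ = -23.3 / 113.37990 ≈ -0.2055

-0.2055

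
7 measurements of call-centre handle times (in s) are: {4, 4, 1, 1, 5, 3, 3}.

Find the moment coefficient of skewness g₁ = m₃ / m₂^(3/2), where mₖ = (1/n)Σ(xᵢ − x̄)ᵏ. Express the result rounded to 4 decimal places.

x̄ = (4 + 4 + 1 + 1 + 5 + 3 + 3) / 7 = 3.0000
deviations (xᵢ − x̄): 1.0000, 1.0000, -2.0000, -2.0000, 2.0000, 0.0000, 0.0000
Σ(xᵢ − x̄)² = 14.0000 ⇒ m₂ = 14.0000/7 = 2.00000
Σ(xᵢ − x̄)³ = -6.0000 ⇒ m₃ = -6.0000/7 = -0.85714
m₂^(3/2) = 2.00000^(1.5) = 2.82843
g₁ = m₃ / m₂^(3/2) = -0.85714 / 2.82843 ≈ -0.3030

-0.3030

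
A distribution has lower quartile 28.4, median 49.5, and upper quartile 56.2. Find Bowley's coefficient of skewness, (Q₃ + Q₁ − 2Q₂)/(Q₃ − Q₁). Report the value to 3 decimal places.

numerator: Q₃ + Q₁ − 2Q₂ = 56.2 + 28.4 − 2×49.5 = -14.4000
denominator: Q₃ − Q₁ = 56.2 − 28.4 = 27.8000
Bowley skewness = -14.4000 / 27.8000 ≈ -0.518

-0.518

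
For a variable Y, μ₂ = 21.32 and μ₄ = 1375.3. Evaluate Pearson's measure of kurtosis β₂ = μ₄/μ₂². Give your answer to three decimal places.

3.026

μ₂² = 21.32² = 454.54240
μ₄/μ₂² = 1375.3 / 454.54240 = 3.02568
β₂ ≈ 3.026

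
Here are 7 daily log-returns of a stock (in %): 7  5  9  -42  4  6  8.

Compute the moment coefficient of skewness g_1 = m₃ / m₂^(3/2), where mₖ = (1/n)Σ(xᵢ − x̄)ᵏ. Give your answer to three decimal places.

x̄ = (7 + 5 + 9 - 42 + 4 + 6 + 8) / 7 = -0.4286
deviations (xᵢ − x̄): 7.4286, 5.4286, 9.4286, -41.5714, 4.4286, 6.4286, 8.4286
Σ(xᵢ − x̄)² = 2033.7143 ⇒ m₂ = 2033.7143/7 = 290.53061
Σ(xᵢ − x̄)³ = -69483.6735 ⇒ m₃ = -69483.6735/7 = -9926.23907
m₂^(3/2) = 290.53061^(1.5) = 4952.08225
g_1 = m₃ / m₂^(3/2) = -9926.23907 / 4952.08225 ≈ -2.004

-2.004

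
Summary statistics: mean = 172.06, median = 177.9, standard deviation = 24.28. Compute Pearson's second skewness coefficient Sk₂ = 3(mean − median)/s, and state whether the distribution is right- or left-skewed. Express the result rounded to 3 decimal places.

-0.722, left-skewed

Sk₂ = 3(172.06 − 177.9) / 24.28 = 3 × -5.8400 / 24.28
    = -17.5200 / 24.28 ≈ -0.722
Sk₂ < 0 ⇒ mean < median ⇒ left-skewed (negative skew).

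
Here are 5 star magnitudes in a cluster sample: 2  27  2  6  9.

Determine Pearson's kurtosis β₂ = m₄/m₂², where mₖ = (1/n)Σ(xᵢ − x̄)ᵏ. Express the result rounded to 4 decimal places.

2.8522

x̄ = 9.2000
Σ(xᵢ − x̄)² = 430.8000 ⇒ m₂ = 86.16000
Σ(xᵢ − x̄)⁴ = 105867.2160 ⇒ m₄ = 21173.44320
m₂² = 7423.54560
β₂ = m₄/m₂² = 21173.44320 / 7423.54560 ≈ 2.8522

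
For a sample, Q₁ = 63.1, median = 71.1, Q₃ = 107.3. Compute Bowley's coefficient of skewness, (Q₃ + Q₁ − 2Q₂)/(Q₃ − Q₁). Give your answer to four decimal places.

0.6380

numerator: Q₃ + Q₁ − 2Q₂ = 107.3 + 63.1 − 2×71.1 = 28.2000
denominator: Q₃ − Q₁ = 107.3 − 63.1 = 44.2000
Bowley skewness = 28.2000 / 44.2000 ≈ 0.6380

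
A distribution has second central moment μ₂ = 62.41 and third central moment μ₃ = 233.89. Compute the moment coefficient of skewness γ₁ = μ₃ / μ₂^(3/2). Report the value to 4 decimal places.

0.4744

σ = √μ₂ = √62.41 = 7.90000
σ³ = μ₂^(3/2) = 493.03900
γ₁ = μ₃/σ³ = 233.89 / 493.03900 ≈ 0.4744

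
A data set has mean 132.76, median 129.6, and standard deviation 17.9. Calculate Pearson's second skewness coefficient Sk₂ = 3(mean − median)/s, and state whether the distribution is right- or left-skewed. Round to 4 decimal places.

Sk₂ = 3(132.76 − 129.6) / 17.9 = 3 × 3.1600 / 17.9
    = 9.4800 / 17.9 ≈ 0.5296
Sk₂ > 0 ⇒ mean > median ⇒ right-skewed (positive skew).

0.5296, right-skewed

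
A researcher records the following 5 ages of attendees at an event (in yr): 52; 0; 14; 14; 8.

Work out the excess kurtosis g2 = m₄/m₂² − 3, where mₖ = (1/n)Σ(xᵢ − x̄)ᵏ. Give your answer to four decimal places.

-0.1010

x̄ = 17.6000
Σ(xᵢ − x̄)² = 1611.2000 ⇒ m₂ = 322.24000
Σ(xᵢ − x̄)⁴ = 1505121.5360 ⇒ m₄ = 301024.30720
m₂² = 103838.61760
g2 = m₄/m₂² − 3 = 2.89896 − 3 ≈ -0.1010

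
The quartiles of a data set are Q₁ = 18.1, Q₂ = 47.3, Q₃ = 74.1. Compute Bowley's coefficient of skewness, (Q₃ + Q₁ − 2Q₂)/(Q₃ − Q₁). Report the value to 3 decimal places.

-0.043

numerator: Q₃ + Q₁ − 2Q₂ = 74.1 + 18.1 − 2×47.3 = -2.4000
denominator: Q₃ − Q₁ = 74.1 − 18.1 = 56.0000
Bowley skewness = -2.4000 / 56.0000 ≈ -0.043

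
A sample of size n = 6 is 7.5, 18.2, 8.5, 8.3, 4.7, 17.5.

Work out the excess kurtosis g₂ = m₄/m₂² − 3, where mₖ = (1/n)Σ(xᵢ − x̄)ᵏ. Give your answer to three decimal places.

-1.436

x̄ = 10.7833
Σ(xᵢ − x̄)² = 159.2883 ⇒ m₂ = 26.54806
Σ(xᵢ − x̄)⁴ = 6611.9431 ⇒ m₄ = 1101.99052
m₂² = 704.79925
g₂ = m₄/m₂² − 3 = 1.56355 − 3 ≈ -1.436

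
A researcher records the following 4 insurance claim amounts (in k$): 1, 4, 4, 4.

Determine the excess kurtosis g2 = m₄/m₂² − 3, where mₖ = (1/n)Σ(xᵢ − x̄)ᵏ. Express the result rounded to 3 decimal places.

x̄ = 3.2500
Σ(xᵢ − x̄)² = 6.7500 ⇒ m₂ = 1.68750
Σ(xᵢ − x̄)⁴ = 26.5781 ⇒ m₄ = 6.64453
m₂² = 2.84766
g2 = m₄/m₂² − 3 = 2.33333 − 3 ≈ -0.667

-0.667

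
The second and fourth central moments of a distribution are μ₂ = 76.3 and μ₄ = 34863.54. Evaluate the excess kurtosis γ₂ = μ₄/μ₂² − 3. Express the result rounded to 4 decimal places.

μ₂² = 76.3² = 5821.69000
μ₄/μ₂² = 34863.54 / 5821.69000 = 5.98856
γ₂ = 5.98856 − 3 ≈ 2.9886

2.9886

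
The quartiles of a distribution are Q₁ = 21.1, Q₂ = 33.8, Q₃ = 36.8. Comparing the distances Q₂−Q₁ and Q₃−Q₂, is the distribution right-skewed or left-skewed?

Q₂ − Q₁ = 12.7;  Q₃ − Q₂ = 3.0
Q₂ − Q₁ > Q₃ − Q₂ ⇒ the lower half is more spread out ⇒ left-skewed.

left-skewed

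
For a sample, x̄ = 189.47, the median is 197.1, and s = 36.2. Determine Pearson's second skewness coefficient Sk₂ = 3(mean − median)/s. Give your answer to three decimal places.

Sk₂ = 3(189.47 − 197.1) / 36.2 = 3 × -7.6300 / 36.2
    = -22.8900 / 36.2 ≈ -0.632

-0.632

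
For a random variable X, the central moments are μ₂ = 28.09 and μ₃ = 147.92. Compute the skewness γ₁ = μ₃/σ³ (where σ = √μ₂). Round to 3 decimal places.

0.994

σ = √μ₂ = √28.09 = 5.30000
σ³ = μ₂^(3/2) = 148.87700
γ₁ = μ₃/σ³ = 147.92 / 148.87700 ≈ 0.994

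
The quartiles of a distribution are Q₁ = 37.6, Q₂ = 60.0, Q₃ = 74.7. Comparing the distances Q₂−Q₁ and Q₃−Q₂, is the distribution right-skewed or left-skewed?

left-skewed

Q₂ − Q₁ = 22.4;  Q₃ − Q₂ = 14.7
Q₂ − Q₁ > Q₃ − Q₂ ⇒ the lower half is more spread out ⇒ left-skewed.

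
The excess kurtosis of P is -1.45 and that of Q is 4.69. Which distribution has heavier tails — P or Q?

Q

Higher excess kurtosis ⇒ heavier tails relative to the normal distribution.
-1.45 vs 4.69: the larger is 4.69, so Q has heavier tails. (Q is leptokurtic — heavier-than-normal tails; the other is platykurtic.)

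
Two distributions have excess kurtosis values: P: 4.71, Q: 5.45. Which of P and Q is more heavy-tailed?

Q

Higher excess kurtosis ⇒ heavier tails relative to the normal distribution.
4.71 vs 5.45: the larger is 5.45, so Q has heavier tails.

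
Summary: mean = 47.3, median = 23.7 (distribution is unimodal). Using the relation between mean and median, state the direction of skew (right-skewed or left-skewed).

mean − median = 47.3 − 23.7 = 23.6
mean > median ⇒ the longer tail is on the right ⇒ right-skewed (positively skewed).

right-skewed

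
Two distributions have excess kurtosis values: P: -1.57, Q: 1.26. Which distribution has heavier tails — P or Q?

Higher excess kurtosis ⇒ heavier tails relative to the normal distribution.
-1.57 vs 1.26: the larger is 1.26, so Q has heavier tails. (Q is leptokurtic — heavier-than-normal tails; the other is platykurtic.)

Q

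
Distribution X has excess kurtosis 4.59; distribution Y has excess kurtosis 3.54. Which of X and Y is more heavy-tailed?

X

Higher excess kurtosis ⇒ heavier tails relative to the normal distribution.
4.59 vs 3.54: the larger is 4.59, so X has heavier tails.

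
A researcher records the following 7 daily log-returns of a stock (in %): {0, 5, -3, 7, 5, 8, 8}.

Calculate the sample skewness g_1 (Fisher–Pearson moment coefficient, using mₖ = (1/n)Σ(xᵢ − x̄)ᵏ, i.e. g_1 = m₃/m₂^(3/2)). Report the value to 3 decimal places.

-0.813

x̄ = (0 + 5 - 3 + 7 + 5 + 8 + 8) / 7 = 4.2857
deviations (xᵢ − x̄): -4.2857, 0.7143, -7.2857, 2.7143, 0.7143, 3.7143, 3.7143
Σ(xᵢ − x̄)² = 107.4286 ⇒ m₂ = 107.4286/7 = 15.34694
Σ(xᵢ − x̄)³ = -342.2449 ⇒ m₃ = -342.2449/7 = -48.89213
m₂^(3/2) = 15.34694^(1.5) = 60.12189
g_1 = m₃ / m₂^(3/2) = -48.89213 / 60.12189 ≈ -0.813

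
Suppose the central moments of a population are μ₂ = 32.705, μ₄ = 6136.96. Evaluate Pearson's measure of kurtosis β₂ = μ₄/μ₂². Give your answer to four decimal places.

μ₂² = 32.705² = 1069.61702
μ₄/μ₂² = 6136.96 / 1069.61702 = 5.73753
β₂ ≈ 5.7375

5.7375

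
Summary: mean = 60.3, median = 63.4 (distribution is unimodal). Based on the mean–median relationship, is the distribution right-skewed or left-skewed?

left-skewed

mean − median = 60.3 − 63.4 = -3.1
mean < median ⇒ the longer tail is on the left ⇒ left-skewed (negatively skewed).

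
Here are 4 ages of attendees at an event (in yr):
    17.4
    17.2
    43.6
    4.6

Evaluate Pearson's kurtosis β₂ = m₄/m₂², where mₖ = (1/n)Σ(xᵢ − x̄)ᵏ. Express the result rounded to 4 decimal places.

2.1047

x̄ = 20.7000
Σ(xᵢ − x̄)² = 806.7600 ⇒ m₂ = 201.69000
Σ(xᵢ − x̄)⁴ = 342464.3268 ⇒ m₄ = 85616.08170
m₂² = 40678.85610
β₂ = m₄/m₂² = 85616.08170 / 40678.85610 ≈ 2.1047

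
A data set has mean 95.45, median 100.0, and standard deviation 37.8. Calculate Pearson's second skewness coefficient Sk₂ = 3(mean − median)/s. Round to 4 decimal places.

Sk₂ = 3(95.45 − 100.0) / 37.8 = 3 × -4.5500 / 37.8
    = -13.6500 / 37.8 ≈ -0.3611

-0.3611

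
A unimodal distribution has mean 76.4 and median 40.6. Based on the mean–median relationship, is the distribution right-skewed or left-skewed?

mean − median = 76.4 − 40.6 = 35.8
mean > median ⇒ the longer tail is on the right ⇒ right-skewed (positively skewed).

right-skewed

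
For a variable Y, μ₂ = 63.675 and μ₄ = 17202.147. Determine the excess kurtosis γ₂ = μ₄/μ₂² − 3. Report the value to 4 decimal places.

1.2427

μ₂² = 63.675² = 4054.50563
μ₄/μ₂² = 17202.147 / 4054.50563 = 4.24272
γ₂ = 4.24272 − 3 ≈ 1.2427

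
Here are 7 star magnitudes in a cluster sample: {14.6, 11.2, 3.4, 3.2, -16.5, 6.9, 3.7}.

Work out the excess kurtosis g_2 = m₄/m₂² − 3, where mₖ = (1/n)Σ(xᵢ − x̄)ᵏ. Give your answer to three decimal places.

x̄ = 3.7857
Σ(xᵢ − x̄)² = 593.6286 ⇒ m₂ = 84.80408
Σ(xᵢ − x̄)⁴ = 186133.7507 ⇒ m₄ = 26590.53581
m₂² = 7191.73226
g_2 = m₄/m₂² − 3 = 3.69738 − 3 ≈ 0.697

0.697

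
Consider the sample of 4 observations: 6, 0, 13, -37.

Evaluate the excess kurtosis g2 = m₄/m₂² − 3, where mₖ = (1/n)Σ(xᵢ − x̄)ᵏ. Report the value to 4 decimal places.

x̄ = -4.5000
Σ(xᵢ − x̄)² = 1493.0000 ⇒ m₂ = 373.25000
Σ(xᵢ − x̄)⁴ = 1222018.2500 ⇒ m₄ = 305504.56250
m₂² = 139315.56250
g2 = m₄/m₂² − 3 = 2.19290 − 3 ≈ -0.8071

-0.8071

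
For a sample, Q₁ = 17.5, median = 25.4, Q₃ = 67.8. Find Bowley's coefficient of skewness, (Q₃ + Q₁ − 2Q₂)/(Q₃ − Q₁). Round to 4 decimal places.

0.6859

numerator: Q₃ + Q₁ − 2Q₂ = 67.8 + 17.5 − 2×25.4 = 34.5000
denominator: Q₃ − Q₁ = 67.8 − 17.5 = 50.3000
Bowley skewness = 34.5000 / 50.3000 ≈ 0.6859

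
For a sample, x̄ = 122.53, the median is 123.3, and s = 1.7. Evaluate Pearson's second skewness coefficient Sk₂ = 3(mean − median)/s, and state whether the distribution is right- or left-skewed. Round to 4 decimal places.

-1.3588, left-skewed

Sk₂ = 3(122.53 − 123.3) / 1.7 = 3 × -0.7700 / 1.7
    = -2.3100 / 1.7 ≈ -1.3588
Sk₂ < 0 ⇒ mean < median ⇒ left-skewed (negative skew).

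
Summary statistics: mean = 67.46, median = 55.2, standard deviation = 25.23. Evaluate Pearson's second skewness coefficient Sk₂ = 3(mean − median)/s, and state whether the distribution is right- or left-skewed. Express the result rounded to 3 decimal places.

Sk₂ = 3(67.46 − 55.2) / 25.23 = 3 × 12.2600 / 25.23
    = 36.7800 / 25.23 ≈ 1.458
Sk₂ > 0 ⇒ mean > median ⇒ right-skewed (positive skew).

1.458, right-skewed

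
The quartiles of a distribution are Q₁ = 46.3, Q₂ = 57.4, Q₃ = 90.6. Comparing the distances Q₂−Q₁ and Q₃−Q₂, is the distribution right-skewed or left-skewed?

right-skewed

Q₂ − Q₁ = 11.1;  Q₃ − Q₂ = 33.2
Q₃ − Q₂ > Q₂ − Q₁ ⇒ the upper half is more spread out ⇒ right-skewed.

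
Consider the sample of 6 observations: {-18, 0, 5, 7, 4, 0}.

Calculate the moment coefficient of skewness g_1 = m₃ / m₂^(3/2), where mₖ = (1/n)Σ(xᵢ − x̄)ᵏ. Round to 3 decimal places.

x̄ = (-18 + 0 + 5 + 7 + 4 + 0) / 6 = -0.3333
deviations (xᵢ − x̄): -17.6667, 0.3333, 5.3333, 7.3333, 4.3333, 0.3333
Σ(xᵢ − x̄)² = 413.3333 ⇒ m₂ = 413.3333/6 = 68.88889
Σ(xᵢ − x̄)³ = -4886.4444 ⇒ m₃ = -4886.4444/6 = -814.40741
m₂^(3/2) = 68.88889^(1.5) = 571.77317
g_1 = m₃ / m₂^(3/2) = -814.40741 / 571.77317 ≈ -1.424

-1.424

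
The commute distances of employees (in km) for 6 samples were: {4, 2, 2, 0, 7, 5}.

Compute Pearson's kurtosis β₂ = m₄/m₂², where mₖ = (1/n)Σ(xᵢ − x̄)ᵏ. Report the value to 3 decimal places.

1.946

x̄ = 3.3333
Σ(xᵢ − x̄)² = 31.3333 ⇒ m₂ = 5.22222
Σ(xᵢ − x̄)⁴ = 318.4444 ⇒ m₄ = 53.07407
m₂² = 27.27160
β₂ = m₄/m₂² = 53.07407 / 27.27160 ≈ 1.946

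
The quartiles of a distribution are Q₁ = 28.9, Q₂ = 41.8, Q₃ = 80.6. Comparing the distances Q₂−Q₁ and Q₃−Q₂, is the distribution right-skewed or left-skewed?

Q₂ − Q₁ = 12.9;  Q₃ − Q₂ = 38.8
Q₃ − Q₂ > Q₂ − Q₁ ⇒ the upper half is more spread out ⇒ right-skewed.

right-skewed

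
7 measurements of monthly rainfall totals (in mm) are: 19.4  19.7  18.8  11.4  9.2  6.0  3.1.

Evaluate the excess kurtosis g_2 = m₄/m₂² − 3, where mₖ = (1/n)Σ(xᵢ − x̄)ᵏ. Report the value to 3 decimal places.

x̄ = 12.5143
Σ(xᵢ − x̄)² = 281.8486 ⇒ m₂ = 40.26408
Σ(xᵢ − x̄)⁴ = 16253.2428 ⇒ m₄ = 2321.89183
m₂² = 1621.19627
g_2 = m₄/m₂² − 3 = 1.43221 − 3 ≈ -1.568

-1.568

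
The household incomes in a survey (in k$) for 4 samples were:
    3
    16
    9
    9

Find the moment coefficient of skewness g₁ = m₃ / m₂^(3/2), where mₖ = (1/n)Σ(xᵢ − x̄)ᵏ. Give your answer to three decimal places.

x̄ = (3 + 16 + 9 + 9) / 4 = 9.2500
deviations (xᵢ − x̄): -6.2500, 6.7500, -0.2500, -0.2500
Σ(xᵢ − x̄)² = 84.7500 ⇒ m₂ = 84.7500/4 = 21.18750
Σ(xᵢ − x̄)³ = 63.3750 ⇒ m₃ = 63.3750/4 = 15.84375
m₂^(3/2) = 21.18750^(1.5) = 97.52581
g₁ = m₃ / m₂^(3/2) = 15.84375 / 97.52581 ≈ 0.162

0.162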